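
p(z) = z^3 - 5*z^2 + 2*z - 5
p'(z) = 3*z^2 - 10*z + 2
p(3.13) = -17.06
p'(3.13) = 0.09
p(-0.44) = -6.93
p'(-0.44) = 6.98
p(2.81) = -16.67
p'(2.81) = -2.41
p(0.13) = -4.82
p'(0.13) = 0.75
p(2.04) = -13.24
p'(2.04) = -5.92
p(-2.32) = -49.04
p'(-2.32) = 41.35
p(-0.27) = -5.92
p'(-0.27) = 4.92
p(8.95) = 329.30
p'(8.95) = 152.81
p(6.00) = 43.00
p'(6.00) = 50.00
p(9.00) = 337.00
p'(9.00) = 155.00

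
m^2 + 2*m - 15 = (m - 3)*(m + 5)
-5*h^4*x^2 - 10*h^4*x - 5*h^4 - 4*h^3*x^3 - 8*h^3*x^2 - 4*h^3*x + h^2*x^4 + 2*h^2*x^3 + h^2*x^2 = (-5*h + x)*(h + x)*(h*x + h)^2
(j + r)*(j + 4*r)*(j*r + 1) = j^3*r + 5*j^2*r^2 + j^2 + 4*j*r^3 + 5*j*r + 4*r^2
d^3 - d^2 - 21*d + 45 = (d - 3)^2*(d + 5)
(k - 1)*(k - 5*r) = k^2 - 5*k*r - k + 5*r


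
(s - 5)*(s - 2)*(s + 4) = s^3 - 3*s^2 - 18*s + 40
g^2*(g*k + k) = g^3*k + g^2*k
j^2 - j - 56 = (j - 8)*(j + 7)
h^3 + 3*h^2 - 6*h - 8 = (h - 2)*(h + 1)*(h + 4)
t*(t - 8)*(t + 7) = t^3 - t^2 - 56*t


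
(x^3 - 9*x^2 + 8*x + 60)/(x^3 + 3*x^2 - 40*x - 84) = (x - 5)/(x + 7)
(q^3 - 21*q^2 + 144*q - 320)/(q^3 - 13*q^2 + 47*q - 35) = (q^2 - 16*q + 64)/(q^2 - 8*q + 7)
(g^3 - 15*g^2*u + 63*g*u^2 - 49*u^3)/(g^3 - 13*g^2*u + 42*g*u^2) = (-g^2 + 8*g*u - 7*u^2)/(g*(-g + 6*u))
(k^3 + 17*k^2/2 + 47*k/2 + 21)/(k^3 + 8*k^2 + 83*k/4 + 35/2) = 2*(k + 3)/(2*k + 5)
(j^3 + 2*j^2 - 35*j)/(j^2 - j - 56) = j*(j - 5)/(j - 8)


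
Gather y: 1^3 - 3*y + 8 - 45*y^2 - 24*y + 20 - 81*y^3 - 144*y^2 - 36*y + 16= -81*y^3 - 189*y^2 - 63*y + 45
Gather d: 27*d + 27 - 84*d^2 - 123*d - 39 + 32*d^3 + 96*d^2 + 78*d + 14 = 32*d^3 + 12*d^2 - 18*d + 2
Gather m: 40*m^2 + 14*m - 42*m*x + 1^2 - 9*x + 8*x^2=40*m^2 + m*(14 - 42*x) + 8*x^2 - 9*x + 1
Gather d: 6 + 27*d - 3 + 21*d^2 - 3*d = 21*d^2 + 24*d + 3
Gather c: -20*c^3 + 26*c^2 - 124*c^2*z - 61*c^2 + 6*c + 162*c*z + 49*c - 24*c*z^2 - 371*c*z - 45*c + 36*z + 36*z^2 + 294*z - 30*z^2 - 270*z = -20*c^3 + c^2*(-124*z - 35) + c*(-24*z^2 - 209*z + 10) + 6*z^2 + 60*z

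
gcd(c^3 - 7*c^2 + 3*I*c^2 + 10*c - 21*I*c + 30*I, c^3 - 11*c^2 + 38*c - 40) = c^2 - 7*c + 10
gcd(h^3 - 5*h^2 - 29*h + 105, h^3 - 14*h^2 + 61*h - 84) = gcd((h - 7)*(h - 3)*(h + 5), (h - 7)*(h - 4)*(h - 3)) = h^2 - 10*h + 21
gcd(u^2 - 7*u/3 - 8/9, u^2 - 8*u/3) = u - 8/3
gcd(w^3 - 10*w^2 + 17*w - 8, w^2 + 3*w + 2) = 1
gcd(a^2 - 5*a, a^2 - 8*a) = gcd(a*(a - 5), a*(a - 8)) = a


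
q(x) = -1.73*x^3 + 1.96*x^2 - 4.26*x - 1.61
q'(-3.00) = -62.73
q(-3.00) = 75.52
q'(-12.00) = -798.66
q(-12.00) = 3321.19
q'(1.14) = -6.54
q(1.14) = -6.48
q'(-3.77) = -92.80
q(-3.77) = 135.01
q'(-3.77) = -92.80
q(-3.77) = 135.01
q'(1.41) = -9.05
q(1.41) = -8.57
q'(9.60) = -444.94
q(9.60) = -1392.47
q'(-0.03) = -4.38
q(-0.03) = -1.48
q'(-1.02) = -13.66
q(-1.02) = 6.61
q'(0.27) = -3.58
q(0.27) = -2.65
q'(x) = -5.19*x^2 + 3.92*x - 4.26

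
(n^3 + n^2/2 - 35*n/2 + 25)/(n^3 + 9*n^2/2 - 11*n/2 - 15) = (2*n - 5)/(2*n + 3)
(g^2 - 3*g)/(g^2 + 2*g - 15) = g/(g + 5)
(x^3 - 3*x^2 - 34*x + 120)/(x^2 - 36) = (x^2 - 9*x + 20)/(x - 6)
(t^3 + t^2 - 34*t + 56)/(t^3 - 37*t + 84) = (t - 2)/(t - 3)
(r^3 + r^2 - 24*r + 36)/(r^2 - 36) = (r^2 - 5*r + 6)/(r - 6)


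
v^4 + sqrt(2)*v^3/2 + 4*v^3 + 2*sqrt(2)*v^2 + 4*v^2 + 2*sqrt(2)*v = v*(v + 2)*(sqrt(2)*v/2 + sqrt(2))*(sqrt(2)*v + 1)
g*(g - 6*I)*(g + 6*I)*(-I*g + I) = -I*g^4 + I*g^3 - 36*I*g^2 + 36*I*g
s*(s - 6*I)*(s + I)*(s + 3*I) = s^4 - 2*I*s^3 + 21*s^2 + 18*I*s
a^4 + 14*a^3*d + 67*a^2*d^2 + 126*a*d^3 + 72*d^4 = (a + d)*(a + 3*d)*(a + 4*d)*(a + 6*d)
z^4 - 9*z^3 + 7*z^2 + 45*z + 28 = (z - 7)*(z - 4)*(z + 1)^2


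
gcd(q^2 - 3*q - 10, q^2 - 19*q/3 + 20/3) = q - 5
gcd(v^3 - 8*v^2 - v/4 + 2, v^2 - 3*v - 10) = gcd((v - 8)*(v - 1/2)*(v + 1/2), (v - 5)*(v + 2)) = 1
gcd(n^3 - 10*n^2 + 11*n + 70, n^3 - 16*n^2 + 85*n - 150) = n - 5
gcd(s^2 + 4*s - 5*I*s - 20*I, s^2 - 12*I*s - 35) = s - 5*I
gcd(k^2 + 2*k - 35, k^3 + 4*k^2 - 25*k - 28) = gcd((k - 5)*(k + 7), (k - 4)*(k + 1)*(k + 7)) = k + 7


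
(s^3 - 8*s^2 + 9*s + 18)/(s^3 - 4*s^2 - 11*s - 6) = (s - 3)/(s + 1)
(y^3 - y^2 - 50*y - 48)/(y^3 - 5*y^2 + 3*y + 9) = (y^2 - 2*y - 48)/(y^2 - 6*y + 9)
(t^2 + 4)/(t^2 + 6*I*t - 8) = (t - 2*I)/(t + 4*I)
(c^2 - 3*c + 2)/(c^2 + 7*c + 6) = (c^2 - 3*c + 2)/(c^2 + 7*c + 6)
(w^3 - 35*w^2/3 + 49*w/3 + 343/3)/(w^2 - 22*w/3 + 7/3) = (3*w^2 - 14*w - 49)/(3*w - 1)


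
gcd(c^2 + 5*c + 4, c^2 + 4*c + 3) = c + 1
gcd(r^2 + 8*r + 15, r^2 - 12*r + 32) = 1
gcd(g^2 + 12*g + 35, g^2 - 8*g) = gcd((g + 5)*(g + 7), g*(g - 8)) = 1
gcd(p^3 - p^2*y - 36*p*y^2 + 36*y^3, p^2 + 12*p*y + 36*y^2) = p + 6*y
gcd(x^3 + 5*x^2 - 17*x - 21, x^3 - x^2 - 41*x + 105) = x^2 + 4*x - 21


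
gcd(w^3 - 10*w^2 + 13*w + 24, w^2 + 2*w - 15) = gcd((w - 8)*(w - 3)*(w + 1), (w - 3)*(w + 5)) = w - 3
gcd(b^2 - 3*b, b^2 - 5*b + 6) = b - 3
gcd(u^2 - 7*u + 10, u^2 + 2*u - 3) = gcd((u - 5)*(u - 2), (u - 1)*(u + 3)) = 1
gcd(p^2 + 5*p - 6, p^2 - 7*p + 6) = p - 1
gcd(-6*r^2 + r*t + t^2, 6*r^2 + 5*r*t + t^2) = 3*r + t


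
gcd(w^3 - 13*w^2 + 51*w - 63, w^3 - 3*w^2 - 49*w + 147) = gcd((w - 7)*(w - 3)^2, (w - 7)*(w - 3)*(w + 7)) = w^2 - 10*w + 21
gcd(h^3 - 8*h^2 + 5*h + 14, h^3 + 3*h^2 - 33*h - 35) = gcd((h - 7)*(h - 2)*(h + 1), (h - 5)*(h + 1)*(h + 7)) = h + 1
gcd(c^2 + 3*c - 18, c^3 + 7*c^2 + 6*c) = c + 6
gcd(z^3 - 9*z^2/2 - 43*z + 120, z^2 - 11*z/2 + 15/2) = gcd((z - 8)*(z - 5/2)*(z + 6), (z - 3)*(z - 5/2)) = z - 5/2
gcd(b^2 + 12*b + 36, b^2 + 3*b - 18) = b + 6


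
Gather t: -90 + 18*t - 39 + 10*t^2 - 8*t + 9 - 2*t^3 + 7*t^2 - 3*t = -2*t^3 + 17*t^2 + 7*t - 120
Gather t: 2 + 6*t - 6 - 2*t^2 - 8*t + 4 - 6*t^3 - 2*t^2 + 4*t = -6*t^3 - 4*t^2 + 2*t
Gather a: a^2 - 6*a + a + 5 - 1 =a^2 - 5*a + 4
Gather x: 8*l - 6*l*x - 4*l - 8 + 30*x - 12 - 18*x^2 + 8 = 4*l - 18*x^2 + x*(30 - 6*l) - 12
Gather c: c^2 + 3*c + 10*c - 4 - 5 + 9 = c^2 + 13*c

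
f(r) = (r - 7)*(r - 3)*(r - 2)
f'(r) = (r - 7)*(r - 3) + (r - 7)*(r - 2) + (r - 3)*(r - 2) = 3*r^2 - 24*r + 41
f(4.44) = -8.99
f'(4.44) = -6.42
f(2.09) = 0.40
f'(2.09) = 3.94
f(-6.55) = -1106.39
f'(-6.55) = 326.91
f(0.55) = -22.91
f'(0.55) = 28.71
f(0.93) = -13.44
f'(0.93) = 21.27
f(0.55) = -22.91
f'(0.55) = 28.71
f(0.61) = -21.23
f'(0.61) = 27.48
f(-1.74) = -154.94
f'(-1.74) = 91.84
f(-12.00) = -3990.00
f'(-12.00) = 761.00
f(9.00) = 84.00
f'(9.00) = 68.00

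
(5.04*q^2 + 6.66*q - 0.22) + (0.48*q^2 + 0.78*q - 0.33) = 5.52*q^2 + 7.44*q - 0.55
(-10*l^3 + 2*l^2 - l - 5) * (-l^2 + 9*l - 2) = 10*l^5 - 92*l^4 + 39*l^3 - 8*l^2 - 43*l + 10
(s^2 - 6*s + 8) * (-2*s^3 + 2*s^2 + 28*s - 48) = -2*s^5 + 14*s^4 - 200*s^2 + 512*s - 384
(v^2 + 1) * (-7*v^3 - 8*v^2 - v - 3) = -7*v^5 - 8*v^4 - 8*v^3 - 11*v^2 - v - 3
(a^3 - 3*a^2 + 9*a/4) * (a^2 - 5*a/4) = a^5 - 17*a^4/4 + 6*a^3 - 45*a^2/16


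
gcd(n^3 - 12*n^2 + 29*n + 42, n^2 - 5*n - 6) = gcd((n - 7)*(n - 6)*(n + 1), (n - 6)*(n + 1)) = n^2 - 5*n - 6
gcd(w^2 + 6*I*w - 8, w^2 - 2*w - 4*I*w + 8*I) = 1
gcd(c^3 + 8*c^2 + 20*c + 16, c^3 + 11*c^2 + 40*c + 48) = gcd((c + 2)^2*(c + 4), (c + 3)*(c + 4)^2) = c + 4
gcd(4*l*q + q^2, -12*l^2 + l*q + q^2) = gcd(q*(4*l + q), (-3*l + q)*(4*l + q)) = 4*l + q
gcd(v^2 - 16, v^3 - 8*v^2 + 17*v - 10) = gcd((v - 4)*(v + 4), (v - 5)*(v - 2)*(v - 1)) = 1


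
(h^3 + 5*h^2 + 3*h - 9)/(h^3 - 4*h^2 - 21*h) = (h^2 + 2*h - 3)/(h*(h - 7))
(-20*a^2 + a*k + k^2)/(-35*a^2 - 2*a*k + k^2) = (4*a - k)/(7*a - k)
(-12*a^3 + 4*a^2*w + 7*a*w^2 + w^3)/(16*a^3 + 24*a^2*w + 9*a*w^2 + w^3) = (-12*a^3 + 4*a^2*w + 7*a*w^2 + w^3)/(16*a^3 + 24*a^2*w + 9*a*w^2 + w^3)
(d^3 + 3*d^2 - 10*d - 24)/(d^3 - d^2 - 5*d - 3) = (d^2 + 6*d + 8)/(d^2 + 2*d + 1)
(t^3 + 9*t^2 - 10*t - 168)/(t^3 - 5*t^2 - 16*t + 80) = (t^2 + 13*t + 42)/(t^2 - t - 20)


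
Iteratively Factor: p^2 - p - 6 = (p - 3)*(p + 2)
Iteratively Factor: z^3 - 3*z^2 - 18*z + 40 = (z + 4)*(z^2 - 7*z + 10) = (z - 2)*(z + 4)*(z - 5)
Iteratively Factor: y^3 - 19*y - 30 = (y + 2)*(y^2 - 2*y - 15) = (y + 2)*(y + 3)*(y - 5)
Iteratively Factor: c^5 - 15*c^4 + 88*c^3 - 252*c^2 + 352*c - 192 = (c - 4)*(c^4 - 11*c^3 + 44*c^2 - 76*c + 48) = (c - 4)^2*(c^3 - 7*c^2 + 16*c - 12) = (c - 4)^2*(c - 2)*(c^2 - 5*c + 6) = (c - 4)^2*(c - 3)*(c - 2)*(c - 2)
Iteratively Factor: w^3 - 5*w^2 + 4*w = (w - 4)*(w^2 - w) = (w - 4)*(w - 1)*(w)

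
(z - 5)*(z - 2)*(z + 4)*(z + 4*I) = z^4 - 3*z^3 + 4*I*z^3 - 18*z^2 - 12*I*z^2 + 40*z - 72*I*z + 160*I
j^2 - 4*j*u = j*(j - 4*u)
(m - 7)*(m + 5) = m^2 - 2*m - 35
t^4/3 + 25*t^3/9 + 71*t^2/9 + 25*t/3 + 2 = (t/3 + 1)*(t + 1/3)*(t + 2)*(t + 3)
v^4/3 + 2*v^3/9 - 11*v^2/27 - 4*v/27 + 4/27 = (v/3 + 1/3)*(v - 2/3)^2*(v + 1)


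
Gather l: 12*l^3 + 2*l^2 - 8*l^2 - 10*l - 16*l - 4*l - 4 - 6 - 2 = 12*l^3 - 6*l^2 - 30*l - 12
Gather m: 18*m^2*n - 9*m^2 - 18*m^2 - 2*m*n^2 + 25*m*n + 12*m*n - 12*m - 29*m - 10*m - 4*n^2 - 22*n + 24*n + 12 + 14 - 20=m^2*(18*n - 27) + m*(-2*n^2 + 37*n - 51) - 4*n^2 + 2*n + 6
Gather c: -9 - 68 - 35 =-112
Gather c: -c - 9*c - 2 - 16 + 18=-10*c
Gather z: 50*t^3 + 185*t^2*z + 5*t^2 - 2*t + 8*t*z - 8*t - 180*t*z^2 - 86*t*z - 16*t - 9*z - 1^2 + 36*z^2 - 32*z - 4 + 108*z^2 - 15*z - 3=50*t^3 + 5*t^2 - 26*t + z^2*(144 - 180*t) + z*(185*t^2 - 78*t - 56) - 8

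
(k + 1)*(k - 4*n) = k^2 - 4*k*n + k - 4*n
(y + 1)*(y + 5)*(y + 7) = y^3 + 13*y^2 + 47*y + 35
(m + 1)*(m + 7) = m^2 + 8*m + 7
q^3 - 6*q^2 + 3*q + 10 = (q - 5)*(q - 2)*(q + 1)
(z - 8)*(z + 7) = z^2 - z - 56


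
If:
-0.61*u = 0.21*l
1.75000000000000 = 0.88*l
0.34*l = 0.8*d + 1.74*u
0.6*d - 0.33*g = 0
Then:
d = 2.33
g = 4.24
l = 1.99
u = -0.68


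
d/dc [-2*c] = -2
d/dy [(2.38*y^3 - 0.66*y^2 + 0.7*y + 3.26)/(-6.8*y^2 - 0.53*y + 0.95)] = (-16.184*y^4 - 2.5228*y^3 + 11.8928*y^2 + 43.082*y + 2.3928)/(46.24*y^4 + 7.208*y^3 - 12.6391*y^2 - 1.007*y + 0.9025)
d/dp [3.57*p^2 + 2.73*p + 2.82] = 7.14*p + 2.73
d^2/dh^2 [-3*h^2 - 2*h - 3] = -6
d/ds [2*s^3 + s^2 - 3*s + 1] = 6*s^2 + 2*s - 3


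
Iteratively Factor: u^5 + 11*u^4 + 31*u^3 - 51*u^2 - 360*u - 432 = (u + 4)*(u^4 + 7*u^3 + 3*u^2 - 63*u - 108) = (u + 3)*(u + 4)*(u^3 + 4*u^2 - 9*u - 36) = (u + 3)*(u + 4)^2*(u^2 - 9) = (u - 3)*(u + 3)*(u + 4)^2*(u + 3)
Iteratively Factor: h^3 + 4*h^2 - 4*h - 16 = (h - 2)*(h^2 + 6*h + 8) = (h - 2)*(h + 2)*(h + 4)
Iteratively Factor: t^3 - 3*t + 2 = (t - 1)*(t^2 + t - 2) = (t - 1)*(t + 2)*(t - 1)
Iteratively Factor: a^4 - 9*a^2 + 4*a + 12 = (a + 1)*(a^3 - a^2 - 8*a + 12) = (a + 1)*(a + 3)*(a^2 - 4*a + 4) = (a - 2)*(a + 1)*(a + 3)*(a - 2)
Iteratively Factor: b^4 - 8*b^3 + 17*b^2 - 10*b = (b - 1)*(b^3 - 7*b^2 + 10*b) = b*(b - 1)*(b^2 - 7*b + 10) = b*(b - 5)*(b - 1)*(b - 2)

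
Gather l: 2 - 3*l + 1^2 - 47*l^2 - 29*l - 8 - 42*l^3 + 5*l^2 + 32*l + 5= -42*l^3 - 42*l^2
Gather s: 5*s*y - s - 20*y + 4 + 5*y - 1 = s*(5*y - 1) - 15*y + 3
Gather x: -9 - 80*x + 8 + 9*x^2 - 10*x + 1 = 9*x^2 - 90*x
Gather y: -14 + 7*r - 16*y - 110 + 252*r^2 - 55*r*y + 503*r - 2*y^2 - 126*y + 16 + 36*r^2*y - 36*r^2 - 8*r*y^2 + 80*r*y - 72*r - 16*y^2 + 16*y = 216*r^2 + 438*r + y^2*(-8*r - 18) + y*(36*r^2 + 25*r - 126) - 108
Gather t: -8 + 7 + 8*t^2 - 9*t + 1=8*t^2 - 9*t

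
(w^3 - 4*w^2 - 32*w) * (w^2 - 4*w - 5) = w^5 - 8*w^4 - 21*w^3 + 148*w^2 + 160*w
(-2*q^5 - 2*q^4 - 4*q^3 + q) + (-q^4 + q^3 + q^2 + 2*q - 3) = -2*q^5 - 3*q^4 - 3*q^3 + q^2 + 3*q - 3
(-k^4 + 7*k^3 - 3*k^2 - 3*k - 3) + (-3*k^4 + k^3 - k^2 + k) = -4*k^4 + 8*k^3 - 4*k^2 - 2*k - 3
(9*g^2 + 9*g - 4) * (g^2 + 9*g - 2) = 9*g^4 + 90*g^3 + 59*g^2 - 54*g + 8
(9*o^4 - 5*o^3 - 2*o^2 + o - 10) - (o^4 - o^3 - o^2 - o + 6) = 8*o^4 - 4*o^3 - o^2 + 2*o - 16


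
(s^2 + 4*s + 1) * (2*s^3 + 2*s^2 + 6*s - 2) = 2*s^5 + 10*s^4 + 16*s^3 + 24*s^2 - 2*s - 2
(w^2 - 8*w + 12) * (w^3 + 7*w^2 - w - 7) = w^5 - w^4 - 45*w^3 + 85*w^2 + 44*w - 84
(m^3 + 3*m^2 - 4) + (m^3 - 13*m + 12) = 2*m^3 + 3*m^2 - 13*m + 8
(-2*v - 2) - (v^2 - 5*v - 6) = -v^2 + 3*v + 4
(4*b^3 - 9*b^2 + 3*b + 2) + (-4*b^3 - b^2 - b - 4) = -10*b^2 + 2*b - 2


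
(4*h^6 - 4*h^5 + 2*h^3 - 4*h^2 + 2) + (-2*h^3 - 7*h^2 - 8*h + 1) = 4*h^6 - 4*h^5 - 11*h^2 - 8*h + 3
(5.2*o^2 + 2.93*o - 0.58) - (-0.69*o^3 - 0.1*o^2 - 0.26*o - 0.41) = 0.69*o^3 + 5.3*o^2 + 3.19*o - 0.17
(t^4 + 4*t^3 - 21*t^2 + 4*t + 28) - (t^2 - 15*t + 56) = t^4 + 4*t^3 - 22*t^2 + 19*t - 28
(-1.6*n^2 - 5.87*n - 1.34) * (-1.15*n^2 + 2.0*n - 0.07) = 1.84*n^4 + 3.5505*n^3 - 10.087*n^2 - 2.2691*n + 0.0938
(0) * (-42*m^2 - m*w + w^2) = 0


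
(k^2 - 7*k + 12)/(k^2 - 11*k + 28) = (k - 3)/(k - 7)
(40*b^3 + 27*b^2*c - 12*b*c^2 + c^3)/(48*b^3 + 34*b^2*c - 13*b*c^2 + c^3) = (5*b - c)/(6*b - c)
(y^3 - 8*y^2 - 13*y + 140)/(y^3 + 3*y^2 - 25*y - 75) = (y^2 - 3*y - 28)/(y^2 + 8*y + 15)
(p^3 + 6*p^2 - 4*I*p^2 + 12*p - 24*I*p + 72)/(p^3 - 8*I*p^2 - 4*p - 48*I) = (p + 6)/(p - 4*I)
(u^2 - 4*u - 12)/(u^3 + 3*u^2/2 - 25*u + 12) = 2*(u^2 - 4*u - 12)/(2*u^3 + 3*u^2 - 50*u + 24)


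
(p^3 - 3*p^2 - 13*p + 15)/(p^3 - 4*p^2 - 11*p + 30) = (p - 1)/(p - 2)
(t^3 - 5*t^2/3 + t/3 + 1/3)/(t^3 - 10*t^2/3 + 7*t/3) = (3*t^2 - 2*t - 1)/(t*(3*t - 7))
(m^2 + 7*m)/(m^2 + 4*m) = (m + 7)/(m + 4)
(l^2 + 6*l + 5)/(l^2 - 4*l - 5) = (l + 5)/(l - 5)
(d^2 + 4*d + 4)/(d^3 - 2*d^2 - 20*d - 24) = 1/(d - 6)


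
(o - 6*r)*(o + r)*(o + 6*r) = o^3 + o^2*r - 36*o*r^2 - 36*r^3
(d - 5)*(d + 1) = d^2 - 4*d - 5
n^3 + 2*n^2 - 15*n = n*(n - 3)*(n + 5)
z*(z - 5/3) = z^2 - 5*z/3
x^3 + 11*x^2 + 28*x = x*(x + 4)*(x + 7)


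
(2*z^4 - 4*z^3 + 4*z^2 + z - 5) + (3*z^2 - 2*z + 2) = 2*z^4 - 4*z^3 + 7*z^2 - z - 3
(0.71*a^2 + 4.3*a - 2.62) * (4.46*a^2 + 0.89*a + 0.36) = 3.1666*a^4 + 19.8099*a^3 - 7.6026*a^2 - 0.7838*a - 0.9432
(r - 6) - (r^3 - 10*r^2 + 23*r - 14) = -r^3 + 10*r^2 - 22*r + 8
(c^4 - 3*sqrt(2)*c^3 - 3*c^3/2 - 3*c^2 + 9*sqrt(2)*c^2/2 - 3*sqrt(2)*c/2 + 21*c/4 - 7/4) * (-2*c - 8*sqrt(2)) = -2*c^5 - 2*sqrt(2)*c^4 + 3*c^4 + 3*sqrt(2)*c^3 + 54*c^3 - 165*c^2/2 + 27*sqrt(2)*c^2 - 42*sqrt(2)*c + 55*c/2 + 14*sqrt(2)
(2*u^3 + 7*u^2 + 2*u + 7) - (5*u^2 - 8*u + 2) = 2*u^3 + 2*u^2 + 10*u + 5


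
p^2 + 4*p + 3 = (p + 1)*(p + 3)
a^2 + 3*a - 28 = (a - 4)*(a + 7)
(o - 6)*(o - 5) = o^2 - 11*o + 30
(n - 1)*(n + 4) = n^2 + 3*n - 4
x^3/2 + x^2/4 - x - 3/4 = (x/2 + 1/2)*(x - 3/2)*(x + 1)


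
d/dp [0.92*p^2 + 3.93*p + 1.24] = 1.84*p + 3.93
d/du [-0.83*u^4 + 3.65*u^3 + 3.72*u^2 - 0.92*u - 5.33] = -3.32*u^3 + 10.95*u^2 + 7.44*u - 0.92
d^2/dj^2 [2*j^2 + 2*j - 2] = 4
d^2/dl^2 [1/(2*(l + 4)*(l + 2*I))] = ((l + 4)^2 + (l + 4)*(l + 2*I) + (l + 2*I)^2)/((l + 4)^3*(l + 2*I)^3)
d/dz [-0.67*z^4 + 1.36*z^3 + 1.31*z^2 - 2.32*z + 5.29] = -2.68*z^3 + 4.08*z^2 + 2.62*z - 2.32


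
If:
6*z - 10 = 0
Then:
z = 5/3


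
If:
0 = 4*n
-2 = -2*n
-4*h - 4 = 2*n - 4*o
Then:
No Solution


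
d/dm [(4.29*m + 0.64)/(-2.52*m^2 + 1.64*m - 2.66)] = (10.8108*m^2 + 3.2256*m - 12.461)/(6.3504*m^4 - 8.2656*m^3 + 16.096*m^2 - 8.7248*m + 7.0756)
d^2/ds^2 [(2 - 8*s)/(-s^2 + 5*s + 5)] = 4*(3*(7 - 4*s)*(-s^2 + 5*s + 5) - (2*s - 5)^2*(4*s - 1))/(-s^2 + 5*s + 5)^3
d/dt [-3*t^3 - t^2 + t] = -9*t^2 - 2*t + 1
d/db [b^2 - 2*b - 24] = 2*b - 2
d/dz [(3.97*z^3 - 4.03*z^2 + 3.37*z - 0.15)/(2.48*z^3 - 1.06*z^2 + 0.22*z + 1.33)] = (5.7862*z^4 - 14.9684*z^3 + 19.6419*z^2 - 11.0378*z + 4.5151)/(6.1504*z^6 - 5.2576*z^5 + 2.2148*z^4 + 6.1304*z^3 - 2.7712*z^2 + 0.5852*z + 1.7689)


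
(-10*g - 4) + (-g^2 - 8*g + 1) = -g^2 - 18*g - 3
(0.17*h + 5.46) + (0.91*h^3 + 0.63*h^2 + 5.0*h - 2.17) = 0.91*h^3 + 0.63*h^2 + 5.17*h + 3.29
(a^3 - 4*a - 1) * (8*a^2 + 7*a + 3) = 8*a^5 + 7*a^4 - 29*a^3 - 36*a^2 - 19*a - 3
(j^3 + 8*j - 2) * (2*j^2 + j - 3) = 2*j^5 + j^4 + 13*j^3 + 4*j^2 - 26*j + 6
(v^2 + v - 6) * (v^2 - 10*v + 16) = v^4 - 9*v^3 + 76*v - 96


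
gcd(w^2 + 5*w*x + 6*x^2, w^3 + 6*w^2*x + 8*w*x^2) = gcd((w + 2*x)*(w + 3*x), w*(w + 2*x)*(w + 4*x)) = w + 2*x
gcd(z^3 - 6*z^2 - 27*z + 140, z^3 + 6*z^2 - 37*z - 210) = z + 5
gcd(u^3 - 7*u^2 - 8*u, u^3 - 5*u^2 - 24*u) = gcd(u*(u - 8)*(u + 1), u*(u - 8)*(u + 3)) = u^2 - 8*u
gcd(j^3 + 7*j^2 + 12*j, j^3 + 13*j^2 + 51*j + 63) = j + 3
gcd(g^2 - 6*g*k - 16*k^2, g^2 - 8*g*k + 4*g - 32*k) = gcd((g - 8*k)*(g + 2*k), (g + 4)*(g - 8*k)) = g - 8*k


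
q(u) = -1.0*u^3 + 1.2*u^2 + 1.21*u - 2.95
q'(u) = -3.0*u^2 + 2.4*u + 1.21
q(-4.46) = 104.24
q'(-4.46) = -69.17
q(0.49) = -2.19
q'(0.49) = 1.67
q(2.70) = -10.62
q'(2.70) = -14.18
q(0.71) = -1.84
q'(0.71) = 1.40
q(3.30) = -21.83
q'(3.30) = -23.54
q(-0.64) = -2.97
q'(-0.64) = -1.55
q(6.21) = -188.64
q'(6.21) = -99.58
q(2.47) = -7.71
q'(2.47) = -11.16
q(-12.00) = 1883.33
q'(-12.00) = -459.59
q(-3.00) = 31.22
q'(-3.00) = -32.99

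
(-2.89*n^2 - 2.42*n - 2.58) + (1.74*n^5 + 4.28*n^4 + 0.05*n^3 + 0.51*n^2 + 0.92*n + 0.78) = 1.74*n^5 + 4.28*n^4 + 0.05*n^3 - 2.38*n^2 - 1.5*n - 1.8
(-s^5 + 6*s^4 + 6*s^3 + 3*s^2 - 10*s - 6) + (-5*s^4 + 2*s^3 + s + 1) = -s^5 + s^4 + 8*s^3 + 3*s^2 - 9*s - 5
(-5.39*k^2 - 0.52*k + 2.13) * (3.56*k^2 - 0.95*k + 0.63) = -19.1884*k^4 + 3.2693*k^3 + 4.6811*k^2 - 2.3511*k + 1.3419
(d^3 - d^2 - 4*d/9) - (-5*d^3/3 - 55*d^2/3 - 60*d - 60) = 8*d^3/3 + 52*d^2/3 + 536*d/9 + 60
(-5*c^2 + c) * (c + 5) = -5*c^3 - 24*c^2 + 5*c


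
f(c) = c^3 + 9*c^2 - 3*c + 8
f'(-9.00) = 78.00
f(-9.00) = 35.00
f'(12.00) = 645.00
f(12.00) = 2996.00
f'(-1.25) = -20.81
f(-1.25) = 23.86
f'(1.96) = 43.80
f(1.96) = 44.22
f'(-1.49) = -23.16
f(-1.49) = 29.14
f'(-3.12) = -29.96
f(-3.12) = 74.60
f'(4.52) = 139.65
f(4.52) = 270.66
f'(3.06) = 80.17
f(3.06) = 111.75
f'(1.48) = 30.21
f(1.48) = 26.52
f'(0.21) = 0.91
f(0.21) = 7.78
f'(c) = 3*c^2 + 18*c - 3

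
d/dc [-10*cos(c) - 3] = 10*sin(c)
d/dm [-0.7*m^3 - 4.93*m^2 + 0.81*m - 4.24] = -2.1*m^2 - 9.86*m + 0.81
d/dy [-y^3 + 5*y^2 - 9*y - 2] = -3*y^2 + 10*y - 9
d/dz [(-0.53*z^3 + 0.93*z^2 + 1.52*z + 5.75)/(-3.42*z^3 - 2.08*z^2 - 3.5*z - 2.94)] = (4.283*z^4 + 14.1068*z^3 + 63.5762*z^2 + 18.4516*z + 15.6562)/(11.6964*z^6 + 14.2272*z^5 + 28.2664*z^4 + 34.6696*z^3 + 24.4804*z^2 + 20.58*z + 8.6436)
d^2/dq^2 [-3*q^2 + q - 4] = -6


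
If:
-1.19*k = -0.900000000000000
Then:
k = 0.76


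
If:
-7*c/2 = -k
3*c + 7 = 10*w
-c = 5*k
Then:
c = 0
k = 0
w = 7/10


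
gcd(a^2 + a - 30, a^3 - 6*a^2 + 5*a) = a - 5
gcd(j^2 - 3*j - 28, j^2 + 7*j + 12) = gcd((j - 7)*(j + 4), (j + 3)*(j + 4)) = j + 4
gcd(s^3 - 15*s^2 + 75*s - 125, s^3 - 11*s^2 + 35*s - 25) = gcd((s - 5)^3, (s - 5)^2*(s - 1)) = s^2 - 10*s + 25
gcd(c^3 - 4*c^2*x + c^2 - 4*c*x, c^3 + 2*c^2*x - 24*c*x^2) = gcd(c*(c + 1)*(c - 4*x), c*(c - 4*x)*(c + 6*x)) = -c^2 + 4*c*x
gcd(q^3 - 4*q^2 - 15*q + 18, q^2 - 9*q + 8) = q - 1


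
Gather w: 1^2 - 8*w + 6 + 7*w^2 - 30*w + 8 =7*w^2 - 38*w + 15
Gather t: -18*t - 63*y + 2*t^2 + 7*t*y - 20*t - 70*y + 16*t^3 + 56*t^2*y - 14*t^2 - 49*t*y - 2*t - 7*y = 16*t^3 + t^2*(56*y - 12) + t*(-42*y - 40) - 140*y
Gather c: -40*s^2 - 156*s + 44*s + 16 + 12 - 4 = -40*s^2 - 112*s + 24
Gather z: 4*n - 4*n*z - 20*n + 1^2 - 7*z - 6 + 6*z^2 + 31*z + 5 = -16*n + 6*z^2 + z*(24 - 4*n)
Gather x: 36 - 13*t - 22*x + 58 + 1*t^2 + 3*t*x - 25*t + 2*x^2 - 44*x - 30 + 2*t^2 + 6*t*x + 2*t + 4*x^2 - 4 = 3*t^2 - 36*t + 6*x^2 + x*(9*t - 66) + 60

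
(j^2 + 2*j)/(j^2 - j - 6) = j/(j - 3)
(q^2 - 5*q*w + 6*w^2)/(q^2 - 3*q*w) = (q - 2*w)/q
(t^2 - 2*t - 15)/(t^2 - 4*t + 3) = (t^2 - 2*t - 15)/(t^2 - 4*t + 3)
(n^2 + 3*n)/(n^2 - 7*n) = (n + 3)/(n - 7)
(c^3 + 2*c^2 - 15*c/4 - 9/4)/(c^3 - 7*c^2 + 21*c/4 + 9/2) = (c + 3)/(c - 6)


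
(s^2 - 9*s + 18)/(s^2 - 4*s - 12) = (s - 3)/(s + 2)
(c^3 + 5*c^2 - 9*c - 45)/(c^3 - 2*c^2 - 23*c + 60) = (c + 3)/(c - 4)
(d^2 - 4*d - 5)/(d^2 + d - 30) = (d + 1)/(d + 6)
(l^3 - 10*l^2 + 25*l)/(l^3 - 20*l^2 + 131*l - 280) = l*(l - 5)/(l^2 - 15*l + 56)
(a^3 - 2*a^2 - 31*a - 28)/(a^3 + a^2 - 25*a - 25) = (a^2 - 3*a - 28)/(a^2 - 25)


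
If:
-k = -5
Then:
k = 5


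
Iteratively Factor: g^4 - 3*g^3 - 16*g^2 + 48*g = (g)*(g^3 - 3*g^2 - 16*g + 48) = g*(g - 4)*(g^2 + g - 12) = g*(g - 4)*(g - 3)*(g + 4)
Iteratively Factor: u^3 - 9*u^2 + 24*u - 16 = (u - 4)*(u^2 - 5*u + 4) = (u - 4)^2*(u - 1)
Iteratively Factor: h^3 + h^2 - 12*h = (h - 3)*(h^2 + 4*h) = h*(h - 3)*(h + 4)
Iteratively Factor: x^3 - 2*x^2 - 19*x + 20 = (x + 4)*(x^2 - 6*x + 5) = (x - 5)*(x + 4)*(x - 1)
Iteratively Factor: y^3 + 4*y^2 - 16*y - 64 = (y + 4)*(y^2 - 16) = (y - 4)*(y + 4)*(y + 4)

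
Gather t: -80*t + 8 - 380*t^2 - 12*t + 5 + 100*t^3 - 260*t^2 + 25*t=100*t^3 - 640*t^2 - 67*t + 13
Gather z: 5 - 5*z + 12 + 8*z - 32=3*z - 15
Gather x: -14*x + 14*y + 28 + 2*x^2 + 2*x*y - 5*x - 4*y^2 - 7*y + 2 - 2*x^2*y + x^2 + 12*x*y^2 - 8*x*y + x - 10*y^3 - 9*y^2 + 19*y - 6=x^2*(3 - 2*y) + x*(12*y^2 - 6*y - 18) - 10*y^3 - 13*y^2 + 26*y + 24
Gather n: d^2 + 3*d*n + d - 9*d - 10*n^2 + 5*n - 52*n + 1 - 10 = d^2 - 8*d - 10*n^2 + n*(3*d - 47) - 9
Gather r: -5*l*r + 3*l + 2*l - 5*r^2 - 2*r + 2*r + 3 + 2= -5*l*r + 5*l - 5*r^2 + 5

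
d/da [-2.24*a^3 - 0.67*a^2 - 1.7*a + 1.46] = -6.72*a^2 - 1.34*a - 1.7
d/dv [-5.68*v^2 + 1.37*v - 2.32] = 1.37 - 11.36*v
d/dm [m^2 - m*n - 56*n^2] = 2*m - n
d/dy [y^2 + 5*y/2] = 2*y + 5/2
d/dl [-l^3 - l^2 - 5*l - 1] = -3*l^2 - 2*l - 5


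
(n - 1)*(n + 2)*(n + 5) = n^3 + 6*n^2 + 3*n - 10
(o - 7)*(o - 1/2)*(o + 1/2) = o^3 - 7*o^2 - o/4 + 7/4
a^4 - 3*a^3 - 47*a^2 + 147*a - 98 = (a - 7)*(a - 2)*(a - 1)*(a + 7)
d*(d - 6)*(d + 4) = d^3 - 2*d^2 - 24*d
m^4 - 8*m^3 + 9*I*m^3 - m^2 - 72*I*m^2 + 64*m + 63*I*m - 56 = (m - 7)*(m - 1)*(m + I)*(m + 8*I)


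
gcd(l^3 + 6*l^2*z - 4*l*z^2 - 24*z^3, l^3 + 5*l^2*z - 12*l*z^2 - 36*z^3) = l^2 + 8*l*z + 12*z^2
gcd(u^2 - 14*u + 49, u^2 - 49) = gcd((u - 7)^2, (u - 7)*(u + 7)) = u - 7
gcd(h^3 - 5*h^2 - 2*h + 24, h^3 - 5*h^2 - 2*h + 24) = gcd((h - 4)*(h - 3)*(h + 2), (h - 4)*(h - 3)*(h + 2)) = h^3 - 5*h^2 - 2*h + 24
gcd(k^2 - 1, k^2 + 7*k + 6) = k + 1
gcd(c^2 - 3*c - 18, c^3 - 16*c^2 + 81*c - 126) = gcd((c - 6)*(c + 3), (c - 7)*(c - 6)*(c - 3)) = c - 6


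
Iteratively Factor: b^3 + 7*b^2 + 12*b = (b + 4)*(b^2 + 3*b) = b*(b + 4)*(b + 3)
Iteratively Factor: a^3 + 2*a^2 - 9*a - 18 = (a + 3)*(a^2 - a - 6) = (a + 2)*(a + 3)*(a - 3)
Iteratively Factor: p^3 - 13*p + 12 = (p - 3)*(p^2 + 3*p - 4) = (p - 3)*(p - 1)*(p + 4)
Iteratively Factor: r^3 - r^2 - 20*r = (r - 5)*(r^2 + 4*r) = (r - 5)*(r + 4)*(r)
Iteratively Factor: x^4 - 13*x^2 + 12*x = (x - 3)*(x^3 + 3*x^2 - 4*x) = x*(x - 3)*(x^2 + 3*x - 4) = x*(x - 3)*(x - 1)*(x + 4)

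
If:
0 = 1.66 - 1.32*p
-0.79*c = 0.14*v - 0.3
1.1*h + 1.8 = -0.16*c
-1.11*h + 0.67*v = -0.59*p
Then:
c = 1.10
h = -1.80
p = 1.26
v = -4.08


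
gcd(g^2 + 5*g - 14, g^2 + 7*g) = g + 7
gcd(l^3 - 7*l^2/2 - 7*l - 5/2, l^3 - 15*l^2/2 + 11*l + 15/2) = l^2 - 9*l/2 - 5/2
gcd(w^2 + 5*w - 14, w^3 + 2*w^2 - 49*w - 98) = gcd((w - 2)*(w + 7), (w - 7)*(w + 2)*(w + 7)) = w + 7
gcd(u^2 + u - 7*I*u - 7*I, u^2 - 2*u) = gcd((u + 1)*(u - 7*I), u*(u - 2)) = 1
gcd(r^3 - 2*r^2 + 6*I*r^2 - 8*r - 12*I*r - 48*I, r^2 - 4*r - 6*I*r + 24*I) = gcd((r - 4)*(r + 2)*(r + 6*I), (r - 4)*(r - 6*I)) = r - 4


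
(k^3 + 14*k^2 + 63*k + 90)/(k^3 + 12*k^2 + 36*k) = (k^2 + 8*k + 15)/(k*(k + 6))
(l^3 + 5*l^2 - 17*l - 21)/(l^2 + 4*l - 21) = l + 1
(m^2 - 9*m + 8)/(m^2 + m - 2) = (m - 8)/(m + 2)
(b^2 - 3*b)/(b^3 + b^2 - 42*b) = (b - 3)/(b^2 + b - 42)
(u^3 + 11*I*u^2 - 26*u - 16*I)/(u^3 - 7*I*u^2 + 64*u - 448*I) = (u^2 + 3*I*u - 2)/(u^2 - 15*I*u - 56)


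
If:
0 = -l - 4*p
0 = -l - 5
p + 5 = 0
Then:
No Solution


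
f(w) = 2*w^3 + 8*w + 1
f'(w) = 6*w^2 + 8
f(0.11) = 1.88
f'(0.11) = 8.07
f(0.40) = 4.33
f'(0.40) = 8.96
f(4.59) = 231.13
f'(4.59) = 134.41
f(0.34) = 3.80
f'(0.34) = 8.69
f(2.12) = 37.02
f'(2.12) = 34.97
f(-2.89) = -70.40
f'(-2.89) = 58.11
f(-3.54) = -116.04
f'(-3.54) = 83.19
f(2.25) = 41.78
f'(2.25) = 38.38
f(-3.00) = -77.00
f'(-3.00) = 62.00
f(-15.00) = -6869.00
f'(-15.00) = 1358.00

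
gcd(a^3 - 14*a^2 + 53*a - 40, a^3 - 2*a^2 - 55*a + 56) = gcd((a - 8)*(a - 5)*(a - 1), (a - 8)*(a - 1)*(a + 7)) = a^2 - 9*a + 8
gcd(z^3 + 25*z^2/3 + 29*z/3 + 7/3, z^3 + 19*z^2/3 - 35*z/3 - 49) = z + 7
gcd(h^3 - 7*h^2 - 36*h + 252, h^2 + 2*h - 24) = h + 6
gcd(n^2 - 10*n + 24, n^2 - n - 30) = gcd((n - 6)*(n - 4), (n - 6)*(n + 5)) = n - 6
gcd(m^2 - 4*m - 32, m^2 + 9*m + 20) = m + 4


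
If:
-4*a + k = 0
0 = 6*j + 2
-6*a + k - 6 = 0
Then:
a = -3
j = -1/3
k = -12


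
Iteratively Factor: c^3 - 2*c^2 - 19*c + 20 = (c - 1)*(c^2 - c - 20) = (c - 1)*(c + 4)*(c - 5)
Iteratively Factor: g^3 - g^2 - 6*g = (g + 2)*(g^2 - 3*g) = g*(g + 2)*(g - 3)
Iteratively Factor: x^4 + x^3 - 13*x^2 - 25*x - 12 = (x + 1)*(x^3 - 13*x - 12) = (x + 1)^2*(x^2 - x - 12) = (x + 1)^2*(x + 3)*(x - 4)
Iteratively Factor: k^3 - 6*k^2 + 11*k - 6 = (k - 3)*(k^2 - 3*k + 2) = (k - 3)*(k - 2)*(k - 1)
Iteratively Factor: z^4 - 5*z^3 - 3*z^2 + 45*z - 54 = (z - 3)*(z^3 - 2*z^2 - 9*z + 18) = (z - 3)^2*(z^2 + z - 6) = (z - 3)^2*(z + 3)*(z - 2)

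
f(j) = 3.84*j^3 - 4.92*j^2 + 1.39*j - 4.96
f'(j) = 11.52*j^2 - 9.84*j + 1.39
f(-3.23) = -190.18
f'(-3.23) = 153.36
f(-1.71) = -40.92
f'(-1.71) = 51.90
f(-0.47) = -7.10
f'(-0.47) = 8.56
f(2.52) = 28.75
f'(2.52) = 49.75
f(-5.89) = -968.48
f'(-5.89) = 459.00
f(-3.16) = -179.65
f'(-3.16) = 147.52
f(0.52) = -5.03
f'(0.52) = -0.61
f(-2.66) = -115.74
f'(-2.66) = 109.08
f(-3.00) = -157.09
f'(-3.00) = 134.59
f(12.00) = 5938.76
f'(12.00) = 1542.19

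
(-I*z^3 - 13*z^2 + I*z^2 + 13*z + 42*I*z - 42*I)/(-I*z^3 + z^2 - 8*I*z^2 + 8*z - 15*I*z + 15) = (z^3 - z^2*(1 + 13*I) + z*(-42 + 13*I) + 42)/(z^3 + z^2*(8 + I) + z*(15 + 8*I) + 15*I)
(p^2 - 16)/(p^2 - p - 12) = (p + 4)/(p + 3)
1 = 1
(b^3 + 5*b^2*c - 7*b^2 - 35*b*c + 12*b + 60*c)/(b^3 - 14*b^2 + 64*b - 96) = (b^2 + 5*b*c - 3*b - 15*c)/(b^2 - 10*b + 24)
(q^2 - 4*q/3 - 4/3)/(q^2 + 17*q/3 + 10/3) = (q - 2)/(q + 5)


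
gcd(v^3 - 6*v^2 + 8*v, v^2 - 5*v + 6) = v - 2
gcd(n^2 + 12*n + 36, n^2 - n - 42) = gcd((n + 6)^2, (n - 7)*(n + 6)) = n + 6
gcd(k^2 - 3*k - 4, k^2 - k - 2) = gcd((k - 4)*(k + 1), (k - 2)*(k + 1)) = k + 1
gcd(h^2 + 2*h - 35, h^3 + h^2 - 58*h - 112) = h + 7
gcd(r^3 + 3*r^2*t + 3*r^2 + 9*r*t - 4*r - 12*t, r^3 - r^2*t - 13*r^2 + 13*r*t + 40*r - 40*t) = 1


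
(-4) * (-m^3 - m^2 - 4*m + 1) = 4*m^3 + 4*m^2 + 16*m - 4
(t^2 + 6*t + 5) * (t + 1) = t^3 + 7*t^2 + 11*t + 5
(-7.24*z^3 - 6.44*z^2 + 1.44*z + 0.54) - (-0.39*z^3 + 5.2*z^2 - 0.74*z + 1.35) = -6.85*z^3 - 11.64*z^2 + 2.18*z - 0.81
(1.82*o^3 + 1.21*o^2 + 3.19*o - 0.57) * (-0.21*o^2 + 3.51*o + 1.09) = -0.3822*o^5 + 6.1341*o^4 + 5.561*o^3 + 12.6355*o^2 + 1.4764*o - 0.6213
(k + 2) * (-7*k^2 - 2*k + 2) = -7*k^3 - 16*k^2 - 2*k + 4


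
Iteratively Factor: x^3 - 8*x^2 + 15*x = (x - 5)*(x^2 - 3*x) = x*(x - 5)*(x - 3)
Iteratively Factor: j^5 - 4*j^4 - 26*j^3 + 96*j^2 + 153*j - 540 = (j - 5)*(j^4 + j^3 - 21*j^2 - 9*j + 108) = (j - 5)*(j - 3)*(j^3 + 4*j^2 - 9*j - 36) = (j - 5)*(j - 3)^2*(j^2 + 7*j + 12) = (j - 5)*(j - 3)^2*(j + 4)*(j + 3)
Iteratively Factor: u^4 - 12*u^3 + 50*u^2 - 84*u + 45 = (u - 3)*(u^3 - 9*u^2 + 23*u - 15) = (u - 3)*(u - 1)*(u^2 - 8*u + 15) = (u - 3)^2*(u - 1)*(u - 5)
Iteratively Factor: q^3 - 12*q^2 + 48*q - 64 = (q - 4)*(q^2 - 8*q + 16) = (q - 4)^2*(q - 4)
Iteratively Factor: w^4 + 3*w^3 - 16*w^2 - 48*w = (w)*(w^3 + 3*w^2 - 16*w - 48) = w*(w - 4)*(w^2 + 7*w + 12) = w*(w - 4)*(w + 3)*(w + 4)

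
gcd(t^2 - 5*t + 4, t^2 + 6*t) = 1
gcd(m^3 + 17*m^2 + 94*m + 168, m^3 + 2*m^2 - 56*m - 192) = m^2 + 10*m + 24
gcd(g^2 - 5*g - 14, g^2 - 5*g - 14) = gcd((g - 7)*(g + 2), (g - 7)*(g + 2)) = g^2 - 5*g - 14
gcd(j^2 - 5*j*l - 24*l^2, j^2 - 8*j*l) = j - 8*l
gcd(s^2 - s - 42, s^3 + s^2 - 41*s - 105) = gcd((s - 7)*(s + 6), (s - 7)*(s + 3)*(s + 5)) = s - 7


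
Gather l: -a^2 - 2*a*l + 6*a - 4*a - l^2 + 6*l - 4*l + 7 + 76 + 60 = -a^2 + 2*a - l^2 + l*(2 - 2*a) + 143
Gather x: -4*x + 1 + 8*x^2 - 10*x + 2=8*x^2 - 14*x + 3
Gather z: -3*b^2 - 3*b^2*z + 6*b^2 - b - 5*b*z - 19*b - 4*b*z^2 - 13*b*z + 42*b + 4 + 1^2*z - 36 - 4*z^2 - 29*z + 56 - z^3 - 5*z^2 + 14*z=3*b^2 + 22*b - z^3 + z^2*(-4*b - 9) + z*(-3*b^2 - 18*b - 14) + 24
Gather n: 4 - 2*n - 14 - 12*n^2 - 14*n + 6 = -12*n^2 - 16*n - 4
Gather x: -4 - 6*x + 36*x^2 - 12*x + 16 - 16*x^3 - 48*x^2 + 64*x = -16*x^3 - 12*x^2 + 46*x + 12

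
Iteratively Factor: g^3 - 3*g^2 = (g - 3)*(g^2) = g*(g - 3)*(g)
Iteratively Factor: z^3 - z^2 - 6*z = (z - 3)*(z^2 + 2*z) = (z - 3)*(z + 2)*(z)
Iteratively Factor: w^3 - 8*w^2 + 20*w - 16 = (w - 2)*(w^2 - 6*w + 8) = (w - 4)*(w - 2)*(w - 2)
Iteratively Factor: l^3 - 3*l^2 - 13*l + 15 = (l + 3)*(l^2 - 6*l + 5) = (l - 1)*(l + 3)*(l - 5)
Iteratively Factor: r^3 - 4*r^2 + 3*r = (r - 3)*(r^2 - r) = (r - 3)*(r - 1)*(r)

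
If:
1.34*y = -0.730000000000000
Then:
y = -0.54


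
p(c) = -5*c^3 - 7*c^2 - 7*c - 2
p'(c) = -15*c^2 - 14*c - 7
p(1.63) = -53.66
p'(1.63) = -69.67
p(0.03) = -2.22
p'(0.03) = -7.43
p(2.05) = -88.84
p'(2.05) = -98.74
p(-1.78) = 16.48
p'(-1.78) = -29.61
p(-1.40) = 7.80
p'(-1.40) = -16.80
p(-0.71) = 1.23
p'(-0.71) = -4.62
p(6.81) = -1953.41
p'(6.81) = -797.98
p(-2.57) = 54.63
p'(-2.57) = -70.09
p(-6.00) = 868.00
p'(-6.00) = -463.00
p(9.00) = -4277.00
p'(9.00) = -1348.00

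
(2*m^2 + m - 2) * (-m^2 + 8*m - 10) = -2*m^4 + 15*m^3 - 10*m^2 - 26*m + 20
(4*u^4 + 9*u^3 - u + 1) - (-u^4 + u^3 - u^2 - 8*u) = 5*u^4 + 8*u^3 + u^2 + 7*u + 1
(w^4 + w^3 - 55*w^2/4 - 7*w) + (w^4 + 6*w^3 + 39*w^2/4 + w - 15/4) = 2*w^4 + 7*w^3 - 4*w^2 - 6*w - 15/4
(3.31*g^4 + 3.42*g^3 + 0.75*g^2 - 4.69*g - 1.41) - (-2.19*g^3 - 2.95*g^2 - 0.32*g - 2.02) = 3.31*g^4 + 5.61*g^3 + 3.7*g^2 - 4.37*g + 0.61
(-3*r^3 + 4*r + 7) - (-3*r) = -3*r^3 + 7*r + 7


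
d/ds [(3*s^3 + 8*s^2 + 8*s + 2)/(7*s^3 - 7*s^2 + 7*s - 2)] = (-77*s^4 - 70*s^3 + 52*s^2 - 4*s - 30)/(49*s^6 - 98*s^5 + 147*s^4 - 126*s^3 + 77*s^2 - 28*s + 4)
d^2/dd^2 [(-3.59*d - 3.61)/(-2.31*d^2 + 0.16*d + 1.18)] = ((-49.7574*d - 15.5294)*(-2.31*d^2 + 0.16*d + 1.18) - (3.59*d + 3.61)*(4.62*d - 0.16)*(9.24*d - 0.32))/(-2.31*d^2 + 0.16*d + 1.18)^3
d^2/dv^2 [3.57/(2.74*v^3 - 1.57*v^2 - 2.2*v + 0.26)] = ((11.2098 - 58.6908*v)*(2.74*v^3 - 1.57*v^2 - 2.2*v + 0.26) + 3.57*(-16.44*v^2 + 6.28*v + 4.4)*(-8.22*v^2 + 3.14*v + 2.2))/(2.74*v^3 - 1.57*v^2 - 2.2*v + 0.26)^3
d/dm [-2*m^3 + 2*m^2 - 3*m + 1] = -6*m^2 + 4*m - 3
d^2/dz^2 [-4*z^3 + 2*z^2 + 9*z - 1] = 4 - 24*z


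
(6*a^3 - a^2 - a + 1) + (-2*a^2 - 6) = 6*a^3 - 3*a^2 - a - 5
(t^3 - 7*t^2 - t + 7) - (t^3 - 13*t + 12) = -7*t^2 + 12*t - 5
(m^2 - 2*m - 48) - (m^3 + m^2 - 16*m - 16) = -m^3 + 14*m - 32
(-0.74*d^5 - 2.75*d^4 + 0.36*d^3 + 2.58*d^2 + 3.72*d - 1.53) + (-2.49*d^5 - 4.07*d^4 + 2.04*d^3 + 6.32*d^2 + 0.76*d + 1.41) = -3.23*d^5 - 6.82*d^4 + 2.4*d^3 + 8.9*d^2 + 4.48*d - 0.12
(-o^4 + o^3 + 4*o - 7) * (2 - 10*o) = 10*o^5 - 12*o^4 + 2*o^3 - 40*o^2 + 78*o - 14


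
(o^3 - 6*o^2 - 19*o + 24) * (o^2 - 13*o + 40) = o^5 - 19*o^4 + 99*o^3 + 31*o^2 - 1072*o + 960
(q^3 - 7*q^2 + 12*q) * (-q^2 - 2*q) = -q^5 + 5*q^4 + 2*q^3 - 24*q^2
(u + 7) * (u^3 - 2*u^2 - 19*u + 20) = u^4 + 5*u^3 - 33*u^2 - 113*u + 140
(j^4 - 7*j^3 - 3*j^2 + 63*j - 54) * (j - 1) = j^5 - 8*j^4 + 4*j^3 + 66*j^2 - 117*j + 54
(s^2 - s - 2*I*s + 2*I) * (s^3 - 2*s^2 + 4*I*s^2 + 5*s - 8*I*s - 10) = s^5 - 3*s^4 + 2*I*s^4 + 15*s^3 - 6*I*s^3 - 39*s^2 - 6*I*s^2 + 26*s + 30*I*s - 20*I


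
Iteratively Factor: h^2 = (h)*(h)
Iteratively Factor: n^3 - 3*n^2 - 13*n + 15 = (n - 5)*(n^2 + 2*n - 3) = (n - 5)*(n - 1)*(n + 3)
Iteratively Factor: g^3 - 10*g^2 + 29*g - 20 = (g - 1)*(g^2 - 9*g + 20) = (g - 4)*(g - 1)*(g - 5)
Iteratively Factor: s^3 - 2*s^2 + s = (s)*(s^2 - 2*s + 1) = s*(s - 1)*(s - 1)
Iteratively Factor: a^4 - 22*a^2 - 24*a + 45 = (a - 5)*(a^3 + 5*a^2 + 3*a - 9) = (a - 5)*(a + 3)*(a^2 + 2*a - 3) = (a - 5)*(a + 3)^2*(a - 1)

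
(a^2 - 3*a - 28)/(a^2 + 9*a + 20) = (a - 7)/(a + 5)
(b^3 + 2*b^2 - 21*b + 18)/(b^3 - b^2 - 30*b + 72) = (b - 1)/(b - 4)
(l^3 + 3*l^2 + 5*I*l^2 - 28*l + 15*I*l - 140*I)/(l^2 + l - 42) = (l^2 + l*(-4 + 5*I) - 20*I)/(l - 6)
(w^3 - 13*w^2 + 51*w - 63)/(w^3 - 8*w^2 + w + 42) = (w - 3)/(w + 2)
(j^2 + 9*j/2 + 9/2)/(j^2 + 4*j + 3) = (j + 3/2)/(j + 1)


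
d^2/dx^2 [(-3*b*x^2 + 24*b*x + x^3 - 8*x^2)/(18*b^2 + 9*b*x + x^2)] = 12*b*(-162*b^4 + 162*b^3*x - 1080*b^3 + 108*b^2*x^2 - 216*b^2*x + 15*b*x^3 + 72*b*x^2 + 16*x^3)/(5832*b^6 + 8748*b^5*x + 5346*b^4*x^2 + 1701*b^3*x^3 + 297*b^2*x^4 + 27*b*x^5 + x^6)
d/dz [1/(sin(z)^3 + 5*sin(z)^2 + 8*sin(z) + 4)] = -(3*sin(z) + 4)*cos(z)/((sin(z) + 1)^2*(sin(z) + 2)^3)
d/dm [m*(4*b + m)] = 4*b + 2*m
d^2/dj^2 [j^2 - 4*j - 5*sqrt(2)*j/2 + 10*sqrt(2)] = 2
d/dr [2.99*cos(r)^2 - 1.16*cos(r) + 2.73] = (1.16 - 5.98*cos(r))*sin(r)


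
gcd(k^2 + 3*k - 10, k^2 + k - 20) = k + 5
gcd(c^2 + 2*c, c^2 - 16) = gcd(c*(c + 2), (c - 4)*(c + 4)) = 1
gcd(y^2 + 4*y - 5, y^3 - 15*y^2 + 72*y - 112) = 1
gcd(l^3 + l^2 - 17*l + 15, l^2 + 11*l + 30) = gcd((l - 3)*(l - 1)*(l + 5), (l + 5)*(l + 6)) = l + 5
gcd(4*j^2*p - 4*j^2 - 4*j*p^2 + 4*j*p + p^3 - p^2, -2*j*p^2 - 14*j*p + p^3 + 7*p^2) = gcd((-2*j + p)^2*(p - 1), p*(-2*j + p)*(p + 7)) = -2*j + p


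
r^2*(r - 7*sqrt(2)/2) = r^3 - 7*sqrt(2)*r^2/2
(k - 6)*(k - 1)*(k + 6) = k^3 - k^2 - 36*k + 36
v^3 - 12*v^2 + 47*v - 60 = (v - 5)*(v - 4)*(v - 3)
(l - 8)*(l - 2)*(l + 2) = l^3 - 8*l^2 - 4*l + 32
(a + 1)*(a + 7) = a^2 + 8*a + 7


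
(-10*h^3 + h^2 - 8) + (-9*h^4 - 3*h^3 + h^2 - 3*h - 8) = -9*h^4 - 13*h^3 + 2*h^2 - 3*h - 16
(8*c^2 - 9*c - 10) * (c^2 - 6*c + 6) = 8*c^4 - 57*c^3 + 92*c^2 + 6*c - 60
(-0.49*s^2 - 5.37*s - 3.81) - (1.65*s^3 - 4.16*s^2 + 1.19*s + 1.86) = -1.65*s^3 + 3.67*s^2 - 6.56*s - 5.67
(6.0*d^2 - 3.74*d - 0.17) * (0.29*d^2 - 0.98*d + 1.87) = 1.74*d^4 - 6.9646*d^3 + 14.8359*d^2 - 6.8272*d - 0.3179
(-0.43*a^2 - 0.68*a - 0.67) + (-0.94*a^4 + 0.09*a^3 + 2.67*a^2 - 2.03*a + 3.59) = -0.94*a^4 + 0.09*a^3 + 2.24*a^2 - 2.71*a + 2.92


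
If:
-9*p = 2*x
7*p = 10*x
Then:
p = 0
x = 0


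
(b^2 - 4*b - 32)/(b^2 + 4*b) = (b - 8)/b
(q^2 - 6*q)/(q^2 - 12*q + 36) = q/(q - 6)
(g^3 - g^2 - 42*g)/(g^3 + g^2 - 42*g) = (g^2 - g - 42)/(g^2 + g - 42)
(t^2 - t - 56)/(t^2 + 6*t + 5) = (t^2 - t - 56)/(t^2 + 6*t + 5)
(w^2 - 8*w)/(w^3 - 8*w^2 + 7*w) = (w - 8)/(w^2 - 8*w + 7)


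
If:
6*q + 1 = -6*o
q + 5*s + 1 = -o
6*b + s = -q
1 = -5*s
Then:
No Solution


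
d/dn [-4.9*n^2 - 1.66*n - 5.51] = -9.8*n - 1.66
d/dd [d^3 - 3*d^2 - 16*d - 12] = 3*d^2 - 6*d - 16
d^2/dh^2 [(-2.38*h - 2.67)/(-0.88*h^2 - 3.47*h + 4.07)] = ((1.76*h + 3.47)*(2.38*h + 2.67)*(3.52*h + 6.94) - (12.5664*h + 21.2164)*(0.88*h^2 + 3.47*h - 4.07))/(0.88*h^2 + 3.47*h - 4.07)^3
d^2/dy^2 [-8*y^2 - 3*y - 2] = -16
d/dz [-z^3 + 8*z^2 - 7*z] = -3*z^2 + 16*z - 7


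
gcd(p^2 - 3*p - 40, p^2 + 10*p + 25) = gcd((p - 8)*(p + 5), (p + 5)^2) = p + 5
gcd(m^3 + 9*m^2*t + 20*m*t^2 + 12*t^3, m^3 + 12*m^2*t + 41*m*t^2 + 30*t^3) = m^2 + 7*m*t + 6*t^2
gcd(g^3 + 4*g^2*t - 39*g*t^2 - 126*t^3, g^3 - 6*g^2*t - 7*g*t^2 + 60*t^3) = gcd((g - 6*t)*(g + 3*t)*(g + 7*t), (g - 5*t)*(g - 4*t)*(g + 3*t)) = g + 3*t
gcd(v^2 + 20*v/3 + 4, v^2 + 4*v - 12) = v + 6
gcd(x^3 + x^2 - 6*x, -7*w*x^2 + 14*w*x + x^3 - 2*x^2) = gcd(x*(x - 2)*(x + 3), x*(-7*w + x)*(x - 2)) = x^2 - 2*x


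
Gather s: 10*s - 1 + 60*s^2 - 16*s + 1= 60*s^2 - 6*s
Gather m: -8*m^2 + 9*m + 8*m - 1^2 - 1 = -8*m^2 + 17*m - 2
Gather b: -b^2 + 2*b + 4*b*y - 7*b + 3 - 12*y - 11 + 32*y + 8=-b^2 + b*(4*y - 5) + 20*y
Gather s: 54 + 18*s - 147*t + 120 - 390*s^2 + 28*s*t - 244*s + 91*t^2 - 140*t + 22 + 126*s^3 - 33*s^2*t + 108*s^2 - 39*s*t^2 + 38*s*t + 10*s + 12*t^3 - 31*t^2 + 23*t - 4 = 126*s^3 + s^2*(-33*t - 282) + s*(-39*t^2 + 66*t - 216) + 12*t^3 + 60*t^2 - 264*t + 192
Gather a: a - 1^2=a - 1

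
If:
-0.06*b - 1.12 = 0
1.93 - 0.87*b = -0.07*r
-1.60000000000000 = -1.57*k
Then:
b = -18.67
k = 1.02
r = -259.57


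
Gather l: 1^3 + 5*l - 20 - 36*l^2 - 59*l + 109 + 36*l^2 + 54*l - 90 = 0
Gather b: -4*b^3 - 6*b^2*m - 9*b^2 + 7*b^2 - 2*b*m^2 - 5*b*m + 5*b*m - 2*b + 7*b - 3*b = -4*b^3 + b^2*(-6*m - 2) + b*(2 - 2*m^2)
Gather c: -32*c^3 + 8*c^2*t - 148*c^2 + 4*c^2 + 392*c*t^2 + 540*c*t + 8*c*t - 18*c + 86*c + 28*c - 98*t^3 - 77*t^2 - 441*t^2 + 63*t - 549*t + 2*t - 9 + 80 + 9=-32*c^3 + c^2*(8*t - 144) + c*(392*t^2 + 548*t + 96) - 98*t^3 - 518*t^2 - 484*t + 80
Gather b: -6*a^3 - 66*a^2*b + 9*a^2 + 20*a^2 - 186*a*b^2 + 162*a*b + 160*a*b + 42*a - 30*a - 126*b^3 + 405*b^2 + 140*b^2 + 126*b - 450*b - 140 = -6*a^3 + 29*a^2 + 12*a - 126*b^3 + b^2*(545 - 186*a) + b*(-66*a^2 + 322*a - 324) - 140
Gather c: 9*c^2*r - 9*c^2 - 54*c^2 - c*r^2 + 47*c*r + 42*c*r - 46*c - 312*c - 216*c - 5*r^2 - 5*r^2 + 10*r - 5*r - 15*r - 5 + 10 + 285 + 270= c^2*(9*r - 63) + c*(-r^2 + 89*r - 574) - 10*r^2 - 10*r + 560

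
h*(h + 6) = h^2 + 6*h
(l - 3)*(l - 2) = l^2 - 5*l + 6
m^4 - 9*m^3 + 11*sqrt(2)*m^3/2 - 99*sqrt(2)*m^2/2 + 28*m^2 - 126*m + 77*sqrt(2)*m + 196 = (m - 7)*(m - 2)*(m + 2*sqrt(2))*(m + 7*sqrt(2)/2)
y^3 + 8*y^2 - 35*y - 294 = (y - 6)*(y + 7)^2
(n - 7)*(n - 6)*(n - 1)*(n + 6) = n^4 - 8*n^3 - 29*n^2 + 288*n - 252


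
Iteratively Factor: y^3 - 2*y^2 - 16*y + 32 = (y - 4)*(y^2 + 2*y - 8) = (y - 4)*(y + 4)*(y - 2)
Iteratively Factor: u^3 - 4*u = (u - 2)*(u^2 + 2*u) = (u - 2)*(u + 2)*(u)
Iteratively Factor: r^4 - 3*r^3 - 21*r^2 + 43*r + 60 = (r + 4)*(r^3 - 7*r^2 + 7*r + 15) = (r - 3)*(r + 4)*(r^2 - 4*r - 5) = (r - 3)*(r + 1)*(r + 4)*(r - 5)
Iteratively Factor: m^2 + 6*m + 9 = (m + 3)*(m + 3)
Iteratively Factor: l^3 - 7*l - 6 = (l + 2)*(l^2 - 2*l - 3) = (l - 3)*(l + 2)*(l + 1)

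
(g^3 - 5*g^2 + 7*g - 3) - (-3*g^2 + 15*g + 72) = g^3 - 2*g^2 - 8*g - 75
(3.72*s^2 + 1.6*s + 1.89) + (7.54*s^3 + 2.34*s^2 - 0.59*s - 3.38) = 7.54*s^3 + 6.06*s^2 + 1.01*s - 1.49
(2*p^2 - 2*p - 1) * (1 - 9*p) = -18*p^3 + 20*p^2 + 7*p - 1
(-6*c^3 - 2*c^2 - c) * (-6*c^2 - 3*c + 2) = 36*c^5 + 30*c^4 - c^2 - 2*c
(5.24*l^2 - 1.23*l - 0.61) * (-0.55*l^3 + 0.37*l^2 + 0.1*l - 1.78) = -2.882*l^5 + 2.6153*l^4 + 0.4044*l^3 - 9.6759*l^2 + 2.1284*l + 1.0858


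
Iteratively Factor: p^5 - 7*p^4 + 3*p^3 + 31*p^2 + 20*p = (p)*(p^4 - 7*p^3 + 3*p^2 + 31*p + 20) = p*(p - 4)*(p^3 - 3*p^2 - 9*p - 5) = p*(p - 4)*(p + 1)*(p^2 - 4*p - 5) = p*(p - 4)*(p + 1)^2*(p - 5)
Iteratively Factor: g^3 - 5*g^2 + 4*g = (g)*(g^2 - 5*g + 4) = g*(g - 4)*(g - 1)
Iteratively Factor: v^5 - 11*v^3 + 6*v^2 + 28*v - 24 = (v + 2)*(v^4 - 2*v^3 - 7*v^2 + 20*v - 12) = (v - 2)*(v + 2)*(v^3 - 7*v + 6) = (v - 2)*(v - 1)*(v + 2)*(v^2 + v - 6) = (v - 2)*(v - 1)*(v + 2)*(v + 3)*(v - 2)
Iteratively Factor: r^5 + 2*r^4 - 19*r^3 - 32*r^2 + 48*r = (r + 3)*(r^4 - r^3 - 16*r^2 + 16*r) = (r - 4)*(r + 3)*(r^3 + 3*r^2 - 4*r) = r*(r - 4)*(r + 3)*(r^2 + 3*r - 4) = r*(r - 4)*(r - 1)*(r + 3)*(r + 4)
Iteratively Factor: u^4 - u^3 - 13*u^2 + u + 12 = (u - 4)*(u^3 + 3*u^2 - u - 3) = (u - 4)*(u + 3)*(u^2 - 1) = (u - 4)*(u + 1)*(u + 3)*(u - 1)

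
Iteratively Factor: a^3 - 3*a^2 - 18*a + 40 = (a - 5)*(a^2 + 2*a - 8) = (a - 5)*(a + 4)*(a - 2)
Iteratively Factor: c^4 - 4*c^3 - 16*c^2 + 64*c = (c - 4)*(c^3 - 16*c) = (c - 4)*(c + 4)*(c^2 - 4*c) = c*(c - 4)*(c + 4)*(c - 4)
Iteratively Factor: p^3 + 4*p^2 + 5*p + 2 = (p + 2)*(p^2 + 2*p + 1) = (p + 1)*(p + 2)*(p + 1)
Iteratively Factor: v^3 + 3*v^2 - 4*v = (v)*(v^2 + 3*v - 4) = v*(v - 1)*(v + 4)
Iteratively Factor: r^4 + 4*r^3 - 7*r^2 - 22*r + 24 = (r + 4)*(r^3 - 7*r + 6) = (r - 2)*(r + 4)*(r^2 + 2*r - 3) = (r - 2)*(r + 3)*(r + 4)*(r - 1)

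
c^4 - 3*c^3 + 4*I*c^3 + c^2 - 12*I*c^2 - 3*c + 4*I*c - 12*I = (c - 3)*(c - I)*(c + I)*(c + 4*I)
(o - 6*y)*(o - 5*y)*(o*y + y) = o^3*y - 11*o^2*y^2 + o^2*y + 30*o*y^3 - 11*o*y^2 + 30*y^3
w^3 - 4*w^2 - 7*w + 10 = (w - 5)*(w - 1)*(w + 2)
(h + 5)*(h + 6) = h^2 + 11*h + 30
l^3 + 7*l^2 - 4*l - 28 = (l - 2)*(l + 2)*(l + 7)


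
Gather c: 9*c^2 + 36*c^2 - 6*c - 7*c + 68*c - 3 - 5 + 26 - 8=45*c^2 + 55*c + 10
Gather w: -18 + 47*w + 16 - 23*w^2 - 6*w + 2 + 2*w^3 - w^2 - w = 2*w^3 - 24*w^2 + 40*w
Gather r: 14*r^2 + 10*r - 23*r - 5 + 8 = 14*r^2 - 13*r + 3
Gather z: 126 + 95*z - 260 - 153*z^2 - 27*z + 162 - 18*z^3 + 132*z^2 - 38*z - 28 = -18*z^3 - 21*z^2 + 30*z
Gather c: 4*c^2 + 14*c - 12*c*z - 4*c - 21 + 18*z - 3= 4*c^2 + c*(10 - 12*z) + 18*z - 24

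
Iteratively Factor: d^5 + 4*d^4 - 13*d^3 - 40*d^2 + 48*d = (d + 4)*(d^4 - 13*d^2 + 12*d) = (d + 4)^2*(d^3 - 4*d^2 + 3*d) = d*(d + 4)^2*(d^2 - 4*d + 3) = d*(d - 3)*(d + 4)^2*(d - 1)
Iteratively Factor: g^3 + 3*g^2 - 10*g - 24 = (g - 3)*(g^2 + 6*g + 8) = (g - 3)*(g + 2)*(g + 4)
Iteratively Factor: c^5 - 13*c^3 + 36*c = (c - 3)*(c^4 + 3*c^3 - 4*c^2 - 12*c) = (c - 3)*(c + 2)*(c^3 + c^2 - 6*c) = (c - 3)*(c + 2)*(c + 3)*(c^2 - 2*c) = (c - 3)*(c - 2)*(c + 2)*(c + 3)*(c)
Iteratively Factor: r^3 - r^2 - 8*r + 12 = (r - 2)*(r^2 + r - 6) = (r - 2)^2*(r + 3)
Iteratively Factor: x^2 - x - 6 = (x + 2)*(x - 3)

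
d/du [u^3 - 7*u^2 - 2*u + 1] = 3*u^2 - 14*u - 2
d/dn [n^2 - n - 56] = 2*n - 1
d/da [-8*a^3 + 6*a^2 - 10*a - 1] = -24*a^2 + 12*a - 10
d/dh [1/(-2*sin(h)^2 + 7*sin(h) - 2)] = (4*sin(h) - 7)*cos(h)/(-7*sin(h) - cos(2*h) + 3)^2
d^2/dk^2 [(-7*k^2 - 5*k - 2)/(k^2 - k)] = 4*(-6*k^3 - 3*k^2 + 3*k - 1)/(k^3*(k^3 - 3*k^2 + 3*k - 1))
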